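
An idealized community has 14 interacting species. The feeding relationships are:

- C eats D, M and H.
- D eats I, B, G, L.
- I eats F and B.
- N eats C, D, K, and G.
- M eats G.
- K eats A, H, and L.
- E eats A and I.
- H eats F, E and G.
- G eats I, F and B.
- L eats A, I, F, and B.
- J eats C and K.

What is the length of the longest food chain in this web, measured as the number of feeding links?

5 links

One longest chain: B → I → E → H → K → J.
It has 6 species and 5 links.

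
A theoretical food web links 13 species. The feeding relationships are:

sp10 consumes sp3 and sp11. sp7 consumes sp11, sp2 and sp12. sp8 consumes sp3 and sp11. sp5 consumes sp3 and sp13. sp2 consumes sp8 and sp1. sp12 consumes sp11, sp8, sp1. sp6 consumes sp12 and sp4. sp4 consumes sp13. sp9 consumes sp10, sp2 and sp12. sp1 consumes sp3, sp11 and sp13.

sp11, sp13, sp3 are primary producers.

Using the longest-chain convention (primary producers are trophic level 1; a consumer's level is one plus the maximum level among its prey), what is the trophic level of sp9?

Trophic level 4

sp11 is a producer → level 1.
sp1 eats sp11 (level 1); other prey at levels: sp13 1, sp3 1 → level 2.
sp12 eats sp1 (level 2); other prey at levels: sp11 1, sp8 2 → level 3.
sp9 eats sp12 (level 3); other prey at levels: sp10 2, sp2 3 → level 4.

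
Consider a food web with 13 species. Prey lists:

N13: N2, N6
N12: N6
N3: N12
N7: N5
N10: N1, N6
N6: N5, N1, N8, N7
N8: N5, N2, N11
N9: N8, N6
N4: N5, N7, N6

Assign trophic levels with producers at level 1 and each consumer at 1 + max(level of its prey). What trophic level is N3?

Trophic level 5

N5 is a producer → level 1.
N8 eats N5 (level 1); other prey at levels: N2 1, N11 1 → level 2.
N6 eats N8 (level 2); other prey at levels: N5 1, N1 1, N7 2 → level 3.
N12 eats N6 → level 4.
N3 eats N12 → level 5.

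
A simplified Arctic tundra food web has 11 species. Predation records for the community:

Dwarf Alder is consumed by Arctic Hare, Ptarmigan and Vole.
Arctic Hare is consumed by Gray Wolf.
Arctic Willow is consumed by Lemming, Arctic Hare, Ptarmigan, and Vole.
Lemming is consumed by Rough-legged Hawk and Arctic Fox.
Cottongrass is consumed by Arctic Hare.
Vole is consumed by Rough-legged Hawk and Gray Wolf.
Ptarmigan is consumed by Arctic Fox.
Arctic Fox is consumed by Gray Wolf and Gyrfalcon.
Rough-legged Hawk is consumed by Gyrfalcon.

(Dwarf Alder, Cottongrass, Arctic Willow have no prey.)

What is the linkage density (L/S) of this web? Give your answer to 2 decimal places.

L/S = 1.55

There are L = 17 links among S = 11 species.
L/S = 17/11 = 1.5455 ≈ 1.55.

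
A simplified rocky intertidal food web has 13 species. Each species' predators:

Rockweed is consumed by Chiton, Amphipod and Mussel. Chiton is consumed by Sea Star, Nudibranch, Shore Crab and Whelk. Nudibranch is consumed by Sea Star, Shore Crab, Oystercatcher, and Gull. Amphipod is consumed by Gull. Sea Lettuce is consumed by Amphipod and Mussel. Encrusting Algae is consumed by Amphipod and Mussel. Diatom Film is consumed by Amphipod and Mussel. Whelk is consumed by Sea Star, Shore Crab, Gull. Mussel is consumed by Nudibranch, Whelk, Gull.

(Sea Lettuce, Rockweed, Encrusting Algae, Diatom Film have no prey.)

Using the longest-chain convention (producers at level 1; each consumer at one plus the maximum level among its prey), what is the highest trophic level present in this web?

Producers (level 1): Sea Lettuce, Rockweed, Encrusting Algae, Diatom Film.
Rockweed → Chiton → Whelk → Gull gives Gull level 4.
No species has a prey at level 4, so no species reaches level 5.

4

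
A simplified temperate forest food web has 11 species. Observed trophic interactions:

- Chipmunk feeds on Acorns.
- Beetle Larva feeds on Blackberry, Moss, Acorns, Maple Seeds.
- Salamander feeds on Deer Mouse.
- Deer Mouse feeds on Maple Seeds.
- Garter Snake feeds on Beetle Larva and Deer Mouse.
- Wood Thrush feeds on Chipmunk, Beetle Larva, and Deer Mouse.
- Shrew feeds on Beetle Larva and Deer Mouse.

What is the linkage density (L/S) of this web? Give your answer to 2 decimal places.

L/S = 1.27

There are L = 14 links among S = 11 species.
L/S = 14/11 = 1.2727 ≈ 1.27.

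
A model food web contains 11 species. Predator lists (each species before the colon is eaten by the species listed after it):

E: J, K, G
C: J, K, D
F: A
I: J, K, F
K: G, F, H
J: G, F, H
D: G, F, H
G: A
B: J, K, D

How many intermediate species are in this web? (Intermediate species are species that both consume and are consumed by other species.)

5

Intermediate species (has both prey and predators): J, K, D, G, F.
Count: 5.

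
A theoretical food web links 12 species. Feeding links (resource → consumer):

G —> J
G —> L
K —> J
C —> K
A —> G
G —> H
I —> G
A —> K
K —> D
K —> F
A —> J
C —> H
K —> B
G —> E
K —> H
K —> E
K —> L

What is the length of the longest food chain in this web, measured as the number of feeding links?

One longest chain: A → K → B.
It has 3 species and 2 links.

2 links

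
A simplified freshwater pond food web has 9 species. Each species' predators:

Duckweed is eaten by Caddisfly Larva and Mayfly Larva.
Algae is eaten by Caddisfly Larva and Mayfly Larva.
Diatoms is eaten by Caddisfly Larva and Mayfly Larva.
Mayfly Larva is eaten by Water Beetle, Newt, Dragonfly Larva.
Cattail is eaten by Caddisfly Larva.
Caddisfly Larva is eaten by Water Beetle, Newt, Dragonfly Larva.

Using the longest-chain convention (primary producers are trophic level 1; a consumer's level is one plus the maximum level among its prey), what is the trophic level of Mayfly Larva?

Diatoms is a producer → level 1.
Mayfly Larva eats Diatoms (level 1); other prey at levels: Duckweed 1, Algae 1 → level 2.

Trophic level 2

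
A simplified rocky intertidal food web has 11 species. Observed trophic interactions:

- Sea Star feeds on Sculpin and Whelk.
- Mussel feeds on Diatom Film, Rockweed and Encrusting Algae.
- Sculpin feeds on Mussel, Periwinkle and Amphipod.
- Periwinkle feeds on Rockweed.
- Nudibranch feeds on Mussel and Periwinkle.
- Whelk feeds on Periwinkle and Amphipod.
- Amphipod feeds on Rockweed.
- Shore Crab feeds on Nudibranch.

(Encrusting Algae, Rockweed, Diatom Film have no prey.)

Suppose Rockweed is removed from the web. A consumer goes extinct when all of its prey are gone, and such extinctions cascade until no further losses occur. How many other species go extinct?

Remove Rockweed.
Round 1: Amphipod (all prey gone), Periwinkle (all prey gone) → extinct.
Round 2: Whelk (all prey gone) → extinct.
No further losses. Total secondary extinctions: 3.

3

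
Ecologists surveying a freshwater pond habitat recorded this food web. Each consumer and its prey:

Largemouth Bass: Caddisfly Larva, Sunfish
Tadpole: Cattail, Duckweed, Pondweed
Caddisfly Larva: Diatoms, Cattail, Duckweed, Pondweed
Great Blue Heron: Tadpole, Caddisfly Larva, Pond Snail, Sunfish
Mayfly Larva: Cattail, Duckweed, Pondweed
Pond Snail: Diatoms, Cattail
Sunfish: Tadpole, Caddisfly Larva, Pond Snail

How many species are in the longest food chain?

One longest chain: Cattail → Tadpole → Sunfish → Great Blue Heron.
It has 4 species and 3 links.

4 species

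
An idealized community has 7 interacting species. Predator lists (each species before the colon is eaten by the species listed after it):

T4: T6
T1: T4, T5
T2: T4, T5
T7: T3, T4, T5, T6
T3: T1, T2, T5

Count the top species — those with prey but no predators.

Top species (has prey, but nothing eats it): T5, T6.
Count: 2.

2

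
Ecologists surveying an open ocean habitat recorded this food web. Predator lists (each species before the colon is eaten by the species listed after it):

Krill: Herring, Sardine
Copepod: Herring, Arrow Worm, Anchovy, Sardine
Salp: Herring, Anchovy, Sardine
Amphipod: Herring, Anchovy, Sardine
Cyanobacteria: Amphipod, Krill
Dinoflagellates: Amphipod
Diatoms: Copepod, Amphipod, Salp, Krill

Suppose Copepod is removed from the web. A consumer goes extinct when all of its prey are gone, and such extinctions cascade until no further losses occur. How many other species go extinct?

Remove Copepod.
Round 1: Arrow Worm (all prey gone) → extinct.
No further losses. Total secondary extinctions: 1.

1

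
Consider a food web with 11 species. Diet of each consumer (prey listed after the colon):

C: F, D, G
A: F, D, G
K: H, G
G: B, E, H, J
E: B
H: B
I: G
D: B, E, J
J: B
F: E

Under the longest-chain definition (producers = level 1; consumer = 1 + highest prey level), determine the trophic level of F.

Trophic level 3

B is a producer → level 1.
E eats B → level 2.
F eats E → level 3.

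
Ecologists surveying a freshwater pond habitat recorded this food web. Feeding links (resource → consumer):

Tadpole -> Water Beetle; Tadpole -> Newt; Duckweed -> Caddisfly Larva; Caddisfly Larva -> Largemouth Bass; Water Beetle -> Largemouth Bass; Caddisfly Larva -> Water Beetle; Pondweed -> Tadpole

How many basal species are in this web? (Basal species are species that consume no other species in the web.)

2

Basal species (no prey listed): Pondweed, Duckweed.
Count: 2.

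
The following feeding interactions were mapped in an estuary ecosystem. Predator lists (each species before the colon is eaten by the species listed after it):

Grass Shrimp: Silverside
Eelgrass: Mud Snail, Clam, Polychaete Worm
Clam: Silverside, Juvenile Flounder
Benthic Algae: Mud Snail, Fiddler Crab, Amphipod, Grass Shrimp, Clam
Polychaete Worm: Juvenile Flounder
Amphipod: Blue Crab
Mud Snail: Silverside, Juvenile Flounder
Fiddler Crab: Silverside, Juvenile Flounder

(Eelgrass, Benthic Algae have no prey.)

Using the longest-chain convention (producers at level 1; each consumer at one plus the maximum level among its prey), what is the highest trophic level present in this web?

3

Producers (level 1): Eelgrass, Benthic Algae.
Eelgrass → Mud Snail → Juvenile Flounder gives Juvenile Flounder level 3.
No species has a prey at level 3, so no species reaches level 4.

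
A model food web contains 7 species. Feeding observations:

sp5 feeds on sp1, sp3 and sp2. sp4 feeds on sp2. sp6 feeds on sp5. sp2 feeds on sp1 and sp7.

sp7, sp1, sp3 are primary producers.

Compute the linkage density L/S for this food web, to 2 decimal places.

L/S = 1.00

There are L = 7 links among S = 7 species.
L/S = 7/7 = 1.0000 ≈ 1.00.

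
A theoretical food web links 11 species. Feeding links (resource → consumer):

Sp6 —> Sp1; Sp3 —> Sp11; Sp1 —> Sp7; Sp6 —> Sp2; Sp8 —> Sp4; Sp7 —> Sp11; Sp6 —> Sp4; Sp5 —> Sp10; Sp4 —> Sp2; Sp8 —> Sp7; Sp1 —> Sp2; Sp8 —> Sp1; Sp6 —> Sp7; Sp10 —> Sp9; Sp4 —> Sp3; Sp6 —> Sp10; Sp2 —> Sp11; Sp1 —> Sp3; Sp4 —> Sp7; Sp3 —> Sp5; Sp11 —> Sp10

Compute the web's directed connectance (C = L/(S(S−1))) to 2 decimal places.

C = 0.19

The web has S = 11 species and L = 21 feeding links.
C = L / (S(S−1)) = 21 / 110 = 0.1909 ≈ 0.19.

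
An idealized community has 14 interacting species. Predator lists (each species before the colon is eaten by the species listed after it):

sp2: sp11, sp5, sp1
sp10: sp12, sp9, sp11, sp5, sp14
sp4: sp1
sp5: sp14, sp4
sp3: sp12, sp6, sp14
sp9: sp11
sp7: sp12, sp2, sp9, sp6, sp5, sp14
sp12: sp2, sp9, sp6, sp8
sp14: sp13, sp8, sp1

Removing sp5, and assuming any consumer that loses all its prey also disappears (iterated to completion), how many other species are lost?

1

Remove sp5.
Round 1: sp4 (all prey gone) → extinct.
No further losses. Total secondary extinctions: 1.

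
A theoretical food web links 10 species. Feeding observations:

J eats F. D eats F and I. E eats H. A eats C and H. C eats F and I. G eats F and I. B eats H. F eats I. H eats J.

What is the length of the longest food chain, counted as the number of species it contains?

5 species

One longest chain: I → F → J → H → B.
It has 5 species and 4 links.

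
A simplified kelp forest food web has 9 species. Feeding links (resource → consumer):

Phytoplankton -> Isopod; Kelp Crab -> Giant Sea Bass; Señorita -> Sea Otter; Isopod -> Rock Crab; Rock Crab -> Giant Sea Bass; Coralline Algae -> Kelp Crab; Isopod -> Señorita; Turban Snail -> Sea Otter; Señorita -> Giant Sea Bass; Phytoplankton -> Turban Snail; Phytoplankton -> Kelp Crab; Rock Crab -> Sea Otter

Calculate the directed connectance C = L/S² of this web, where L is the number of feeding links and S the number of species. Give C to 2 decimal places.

The web has S = 9 species and L = 12 feeding links.
C = L / S² = 12 / 81 = 0.1481 ≈ 0.15.

C = 0.15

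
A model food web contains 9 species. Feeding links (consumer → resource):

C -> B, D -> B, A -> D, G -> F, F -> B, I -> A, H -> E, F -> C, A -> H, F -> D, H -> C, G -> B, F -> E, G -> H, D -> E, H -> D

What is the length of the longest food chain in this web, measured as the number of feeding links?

One longest chain: B → D → H → A → I.
It has 5 species and 4 links.

4 links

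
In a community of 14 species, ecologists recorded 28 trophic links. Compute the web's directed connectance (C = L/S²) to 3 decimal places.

C = 0.143

The web has S = 14 species and L = 28 feeding links.
C = L / S² = 28 / 196 = 0.1429 ≈ 0.143.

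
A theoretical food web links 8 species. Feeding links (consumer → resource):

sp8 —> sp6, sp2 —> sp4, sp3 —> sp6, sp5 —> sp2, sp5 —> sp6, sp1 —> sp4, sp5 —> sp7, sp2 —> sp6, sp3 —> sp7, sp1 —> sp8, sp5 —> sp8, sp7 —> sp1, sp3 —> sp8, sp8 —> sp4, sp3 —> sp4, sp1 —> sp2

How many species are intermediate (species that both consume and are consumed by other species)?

4

Intermediate species (has both prey and predators): sp2, sp8, sp1, sp7.
Count: 4.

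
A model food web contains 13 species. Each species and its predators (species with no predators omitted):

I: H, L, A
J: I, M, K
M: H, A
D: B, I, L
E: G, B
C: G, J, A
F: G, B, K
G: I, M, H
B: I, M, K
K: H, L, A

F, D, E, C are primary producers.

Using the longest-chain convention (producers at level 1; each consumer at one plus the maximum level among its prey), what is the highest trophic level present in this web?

4

Producers (level 1): F, D, E, C.
F → G → M → H gives H level 4.
No species has a prey at level 4, so no species reaches level 5.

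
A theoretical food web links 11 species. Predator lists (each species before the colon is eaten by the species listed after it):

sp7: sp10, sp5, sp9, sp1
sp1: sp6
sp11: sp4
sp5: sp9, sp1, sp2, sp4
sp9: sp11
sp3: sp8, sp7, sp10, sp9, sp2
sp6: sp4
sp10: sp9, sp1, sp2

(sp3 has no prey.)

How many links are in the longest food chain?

One longest chain: sp3 → sp7 → sp10 → sp9 → sp11 → sp4.
It has 6 species and 5 links.

5 links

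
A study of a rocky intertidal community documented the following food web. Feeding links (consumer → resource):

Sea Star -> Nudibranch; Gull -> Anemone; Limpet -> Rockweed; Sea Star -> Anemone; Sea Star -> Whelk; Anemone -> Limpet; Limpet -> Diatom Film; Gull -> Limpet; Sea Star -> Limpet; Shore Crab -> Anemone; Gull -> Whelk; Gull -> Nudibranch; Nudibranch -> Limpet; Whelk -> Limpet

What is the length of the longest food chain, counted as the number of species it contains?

4 species

One longest chain: Rockweed → Limpet → Anemone → Shore Crab.
It has 4 species and 3 links.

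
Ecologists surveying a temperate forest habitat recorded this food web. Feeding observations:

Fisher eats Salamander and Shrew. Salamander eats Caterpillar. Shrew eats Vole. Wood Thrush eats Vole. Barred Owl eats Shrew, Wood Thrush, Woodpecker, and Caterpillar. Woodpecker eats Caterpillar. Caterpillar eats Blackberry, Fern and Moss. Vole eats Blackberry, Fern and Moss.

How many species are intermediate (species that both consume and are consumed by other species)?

Intermediate species (has both prey and predators): Caterpillar, Vole, Shrew, Woodpecker, Wood Thrush, Salamander.
Count: 6.

6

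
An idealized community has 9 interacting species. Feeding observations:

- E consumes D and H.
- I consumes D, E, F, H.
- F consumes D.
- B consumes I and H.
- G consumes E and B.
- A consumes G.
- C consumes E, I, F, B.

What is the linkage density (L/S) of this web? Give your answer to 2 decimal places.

There are L = 16 links among S = 9 species.
L/S = 16/9 = 1.7778 ≈ 1.78.

L/S = 1.78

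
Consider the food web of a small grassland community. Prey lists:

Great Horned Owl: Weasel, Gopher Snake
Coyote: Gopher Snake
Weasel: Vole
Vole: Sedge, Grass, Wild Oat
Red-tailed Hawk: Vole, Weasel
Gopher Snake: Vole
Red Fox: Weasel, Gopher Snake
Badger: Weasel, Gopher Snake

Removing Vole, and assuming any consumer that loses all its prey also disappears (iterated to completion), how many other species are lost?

7

Remove Vole.
Round 1: Weasel (all prey gone), Gopher Snake (all prey gone) → extinct.
Round 2: Badger (all prey gone), Coyote (all prey gone), Red-tailed Hawk (all prey gone), Great Horned Owl (all prey gone), Red Fox (all prey gone) → extinct.
No further losses. Total secondary extinctions: 7.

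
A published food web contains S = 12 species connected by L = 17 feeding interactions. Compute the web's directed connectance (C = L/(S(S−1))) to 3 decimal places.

C = 0.129

The web has S = 12 species and L = 17 feeding links.
C = L / (S(S−1)) = 17 / 132 = 0.1288 ≈ 0.129.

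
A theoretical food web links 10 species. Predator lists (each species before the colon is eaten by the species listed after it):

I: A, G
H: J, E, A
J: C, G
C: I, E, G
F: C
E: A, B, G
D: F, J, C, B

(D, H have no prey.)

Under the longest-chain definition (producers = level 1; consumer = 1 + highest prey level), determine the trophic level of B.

D is a producer → level 1.
F eats D → level 2.
C eats F (level 2); other prey at levels: D 1, J 2 → level 3.
E eats C (level 3); other prey at levels: H 1 → level 4.
B eats E (level 4); other prey at levels: D 1 → level 5.

Trophic level 5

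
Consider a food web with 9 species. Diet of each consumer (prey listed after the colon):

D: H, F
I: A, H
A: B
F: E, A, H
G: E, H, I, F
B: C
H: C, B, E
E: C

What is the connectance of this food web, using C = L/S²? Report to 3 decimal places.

The web has S = 9 species and L = 17 feeding links.
C = L / S² = 17 / 81 = 0.2099 ≈ 0.210.

C = 0.210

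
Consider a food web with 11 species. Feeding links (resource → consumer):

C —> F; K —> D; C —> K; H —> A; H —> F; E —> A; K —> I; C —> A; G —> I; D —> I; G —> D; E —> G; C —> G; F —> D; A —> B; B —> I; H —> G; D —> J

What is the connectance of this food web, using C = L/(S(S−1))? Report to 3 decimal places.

C = 0.164

The web has S = 11 species and L = 18 feeding links.
C = L / (S(S−1)) = 18 / 110 = 0.1636 ≈ 0.164.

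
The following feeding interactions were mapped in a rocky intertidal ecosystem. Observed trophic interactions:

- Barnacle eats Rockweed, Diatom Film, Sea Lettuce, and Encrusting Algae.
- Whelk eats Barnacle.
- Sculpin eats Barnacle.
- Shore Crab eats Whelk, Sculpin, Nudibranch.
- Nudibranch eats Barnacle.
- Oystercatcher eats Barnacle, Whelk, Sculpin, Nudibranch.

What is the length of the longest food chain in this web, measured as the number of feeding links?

One longest chain: Encrusting Algae → Barnacle → Whelk → Shore Crab.
It has 4 species and 3 links.

3 links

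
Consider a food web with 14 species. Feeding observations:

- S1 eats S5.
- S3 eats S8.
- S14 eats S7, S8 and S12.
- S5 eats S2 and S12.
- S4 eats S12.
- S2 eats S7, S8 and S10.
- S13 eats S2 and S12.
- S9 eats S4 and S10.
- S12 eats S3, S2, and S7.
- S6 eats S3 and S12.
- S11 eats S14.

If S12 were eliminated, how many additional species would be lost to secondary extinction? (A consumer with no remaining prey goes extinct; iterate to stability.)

1

Remove S12.
Round 1: S4 (all prey gone) → extinct.
No further losses. Total secondary extinctions: 1.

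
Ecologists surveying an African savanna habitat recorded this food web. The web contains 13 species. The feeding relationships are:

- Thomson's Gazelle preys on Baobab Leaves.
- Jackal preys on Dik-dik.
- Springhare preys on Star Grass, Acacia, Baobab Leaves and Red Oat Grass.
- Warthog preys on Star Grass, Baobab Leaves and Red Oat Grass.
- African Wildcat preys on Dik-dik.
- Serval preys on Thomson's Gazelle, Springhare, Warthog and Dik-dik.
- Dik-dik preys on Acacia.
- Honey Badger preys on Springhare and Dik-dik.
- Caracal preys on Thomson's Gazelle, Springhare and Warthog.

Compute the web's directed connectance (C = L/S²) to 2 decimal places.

The web has S = 13 species and L = 20 feeding links.
C = L / S² = 20 / 169 = 0.1183 ≈ 0.12.

C = 0.12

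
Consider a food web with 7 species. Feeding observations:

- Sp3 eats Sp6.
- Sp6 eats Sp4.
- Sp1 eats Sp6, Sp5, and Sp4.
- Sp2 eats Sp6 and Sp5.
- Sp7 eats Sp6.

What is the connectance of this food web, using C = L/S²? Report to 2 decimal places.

C = 0.16

The web has S = 7 species and L = 8 feeding links.
C = L / S² = 8 / 49 = 0.1633 ≈ 0.16.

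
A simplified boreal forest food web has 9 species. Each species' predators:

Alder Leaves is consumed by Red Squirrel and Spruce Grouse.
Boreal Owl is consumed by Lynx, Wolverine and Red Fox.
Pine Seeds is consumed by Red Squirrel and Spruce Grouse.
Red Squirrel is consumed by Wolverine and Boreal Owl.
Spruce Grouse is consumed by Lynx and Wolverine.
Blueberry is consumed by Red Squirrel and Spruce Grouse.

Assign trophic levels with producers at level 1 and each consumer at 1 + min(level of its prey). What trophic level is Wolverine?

Blueberry is a producer → level 1.
Red Squirrel eats Blueberry → level 2.
Wolverine eats Red Squirrel → level 3.
No prey of Wolverine is below level 2, so 3 is the minimum.

Trophic level 3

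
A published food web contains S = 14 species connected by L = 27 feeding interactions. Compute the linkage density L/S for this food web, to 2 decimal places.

L/S = 1.93

There are L = 27 links among S = 14 species.
L/S = 27/14 = 1.9286 ≈ 1.93.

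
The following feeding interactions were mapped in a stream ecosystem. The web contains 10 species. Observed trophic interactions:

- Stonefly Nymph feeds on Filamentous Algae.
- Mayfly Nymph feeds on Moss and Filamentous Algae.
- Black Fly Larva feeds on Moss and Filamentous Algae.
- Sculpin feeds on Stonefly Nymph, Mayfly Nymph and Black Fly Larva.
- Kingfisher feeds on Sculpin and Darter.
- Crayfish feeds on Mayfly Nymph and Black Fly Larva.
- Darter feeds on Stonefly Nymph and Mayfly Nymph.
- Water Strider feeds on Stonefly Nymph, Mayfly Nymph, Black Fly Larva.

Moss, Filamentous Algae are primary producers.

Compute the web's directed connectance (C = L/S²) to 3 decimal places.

C = 0.170

The web has S = 10 species and L = 17 feeding links.
C = L / S² = 17 / 100 = 0.1700 ≈ 0.170.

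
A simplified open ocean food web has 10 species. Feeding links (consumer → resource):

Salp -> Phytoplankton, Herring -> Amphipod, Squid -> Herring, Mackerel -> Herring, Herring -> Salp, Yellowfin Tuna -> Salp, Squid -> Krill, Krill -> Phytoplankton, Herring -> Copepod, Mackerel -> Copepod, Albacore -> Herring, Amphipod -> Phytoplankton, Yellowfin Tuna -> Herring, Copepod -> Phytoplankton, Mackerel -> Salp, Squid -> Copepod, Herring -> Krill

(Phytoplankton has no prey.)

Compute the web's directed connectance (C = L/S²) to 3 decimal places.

C = 0.170

The web has S = 10 species and L = 17 feeding links.
C = L / S² = 17 / 100 = 0.1700 ≈ 0.170.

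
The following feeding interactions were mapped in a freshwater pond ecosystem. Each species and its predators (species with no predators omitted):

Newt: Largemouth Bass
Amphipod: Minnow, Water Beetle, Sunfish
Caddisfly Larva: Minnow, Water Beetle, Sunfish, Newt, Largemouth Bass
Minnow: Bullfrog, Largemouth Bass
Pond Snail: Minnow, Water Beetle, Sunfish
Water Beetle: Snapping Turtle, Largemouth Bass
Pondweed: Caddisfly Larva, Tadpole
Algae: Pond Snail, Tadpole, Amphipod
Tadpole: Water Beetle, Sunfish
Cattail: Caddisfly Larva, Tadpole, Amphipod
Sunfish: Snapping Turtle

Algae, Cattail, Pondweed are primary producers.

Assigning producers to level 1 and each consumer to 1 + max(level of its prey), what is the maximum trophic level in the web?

4

Producers (level 1): Algae, Cattail, Pondweed.
Cattail → Caddisfly Larva → Water Beetle → Snapping Turtle gives Snapping Turtle level 4.
No species has a prey at level 4, so no species reaches level 5.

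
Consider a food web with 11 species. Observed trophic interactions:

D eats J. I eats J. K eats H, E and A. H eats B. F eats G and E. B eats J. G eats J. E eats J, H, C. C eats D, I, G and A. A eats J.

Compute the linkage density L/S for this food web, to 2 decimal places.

L/S = 1.64

There are L = 18 links among S = 11 species.
L/S = 18/11 = 1.6364 ≈ 1.64.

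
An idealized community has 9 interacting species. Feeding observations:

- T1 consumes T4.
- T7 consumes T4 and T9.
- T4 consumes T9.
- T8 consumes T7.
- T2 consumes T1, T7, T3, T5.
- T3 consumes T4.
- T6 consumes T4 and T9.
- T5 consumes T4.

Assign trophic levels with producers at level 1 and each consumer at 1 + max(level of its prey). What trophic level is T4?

T9 is a producer → level 1.
T4 eats T9 → level 2.

Trophic level 2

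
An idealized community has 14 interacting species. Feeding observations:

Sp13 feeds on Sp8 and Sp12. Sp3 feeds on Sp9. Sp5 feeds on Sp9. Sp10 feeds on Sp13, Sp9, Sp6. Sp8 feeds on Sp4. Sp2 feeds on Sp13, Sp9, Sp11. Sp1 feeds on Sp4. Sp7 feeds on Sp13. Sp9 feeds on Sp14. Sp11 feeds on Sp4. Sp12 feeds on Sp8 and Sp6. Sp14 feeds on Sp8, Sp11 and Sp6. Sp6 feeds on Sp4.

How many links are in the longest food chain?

4 links

One longest chain: Sp4 → Sp8 → Sp14 → Sp9 → Sp3.
It has 5 species and 4 links.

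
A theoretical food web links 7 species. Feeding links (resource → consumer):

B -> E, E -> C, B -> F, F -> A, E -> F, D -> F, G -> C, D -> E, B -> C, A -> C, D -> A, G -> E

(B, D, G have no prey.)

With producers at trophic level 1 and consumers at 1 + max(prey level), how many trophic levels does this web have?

5

Producers (level 1): B, D, G.
B → E → F → A → C gives C level 5.
No species has a prey at level 5, so no species reaches level 6.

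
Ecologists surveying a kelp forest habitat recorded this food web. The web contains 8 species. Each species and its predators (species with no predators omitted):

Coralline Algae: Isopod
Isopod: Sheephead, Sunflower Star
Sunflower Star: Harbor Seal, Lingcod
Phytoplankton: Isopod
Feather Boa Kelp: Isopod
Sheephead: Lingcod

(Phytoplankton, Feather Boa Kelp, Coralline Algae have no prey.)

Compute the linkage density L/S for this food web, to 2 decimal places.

There are L = 8 links among S = 8 species.
L/S = 8/8 = 1.0000 ≈ 1.00.

L/S = 1.00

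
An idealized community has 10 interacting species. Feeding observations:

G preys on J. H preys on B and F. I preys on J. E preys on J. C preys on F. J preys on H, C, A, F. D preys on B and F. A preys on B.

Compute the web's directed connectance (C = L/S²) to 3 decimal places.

The web has S = 10 species and L = 13 feeding links.
C = L / S² = 13 / 100 = 0.1300 ≈ 0.130.

C = 0.130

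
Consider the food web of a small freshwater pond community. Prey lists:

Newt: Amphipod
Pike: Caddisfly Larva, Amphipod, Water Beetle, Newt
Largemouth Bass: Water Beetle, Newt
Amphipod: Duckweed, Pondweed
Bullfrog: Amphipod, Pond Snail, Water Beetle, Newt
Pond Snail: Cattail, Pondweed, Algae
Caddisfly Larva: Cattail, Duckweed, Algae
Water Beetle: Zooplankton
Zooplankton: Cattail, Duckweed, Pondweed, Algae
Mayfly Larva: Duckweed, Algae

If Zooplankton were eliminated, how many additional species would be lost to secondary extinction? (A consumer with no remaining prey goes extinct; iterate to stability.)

1

Remove Zooplankton.
Round 1: Water Beetle (all prey gone) → extinct.
No further losses. Total secondary extinctions: 1.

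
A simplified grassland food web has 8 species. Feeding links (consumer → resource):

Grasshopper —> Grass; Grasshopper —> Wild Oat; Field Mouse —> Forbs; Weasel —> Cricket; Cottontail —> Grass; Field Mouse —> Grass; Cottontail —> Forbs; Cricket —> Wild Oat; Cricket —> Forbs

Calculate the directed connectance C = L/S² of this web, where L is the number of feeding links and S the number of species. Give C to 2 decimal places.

C = 0.14

The web has S = 8 species and L = 9 feeding links.
C = L / S² = 9 / 64 = 0.1406 ≈ 0.14.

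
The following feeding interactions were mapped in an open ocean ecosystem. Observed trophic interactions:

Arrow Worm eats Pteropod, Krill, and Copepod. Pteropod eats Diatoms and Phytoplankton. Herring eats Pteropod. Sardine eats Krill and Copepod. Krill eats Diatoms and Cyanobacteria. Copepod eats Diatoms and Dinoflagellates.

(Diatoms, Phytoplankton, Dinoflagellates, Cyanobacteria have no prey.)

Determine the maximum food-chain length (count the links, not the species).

2 links

One longest chain: Diatoms → Krill → Arrow Worm.
It has 3 species and 2 links.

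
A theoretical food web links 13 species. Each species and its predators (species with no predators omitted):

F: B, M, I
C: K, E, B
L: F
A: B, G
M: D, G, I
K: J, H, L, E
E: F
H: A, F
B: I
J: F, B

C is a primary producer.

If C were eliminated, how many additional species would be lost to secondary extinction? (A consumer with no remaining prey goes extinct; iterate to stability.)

Remove C.
Round 1: K (all prey gone) → extinct.
Round 2: J (all prey gone), H (all prey gone), L (all prey gone), E (all prey gone) → extinct.
Round 3: A (all prey gone), F (all prey gone) → extinct.
Round 4: B (all prey gone), M (all prey gone) → extinct.
Round 5: D (all prey gone), G (all prey gone), I (all prey gone) → extinct.
No further losses. Total secondary extinctions: 12.

12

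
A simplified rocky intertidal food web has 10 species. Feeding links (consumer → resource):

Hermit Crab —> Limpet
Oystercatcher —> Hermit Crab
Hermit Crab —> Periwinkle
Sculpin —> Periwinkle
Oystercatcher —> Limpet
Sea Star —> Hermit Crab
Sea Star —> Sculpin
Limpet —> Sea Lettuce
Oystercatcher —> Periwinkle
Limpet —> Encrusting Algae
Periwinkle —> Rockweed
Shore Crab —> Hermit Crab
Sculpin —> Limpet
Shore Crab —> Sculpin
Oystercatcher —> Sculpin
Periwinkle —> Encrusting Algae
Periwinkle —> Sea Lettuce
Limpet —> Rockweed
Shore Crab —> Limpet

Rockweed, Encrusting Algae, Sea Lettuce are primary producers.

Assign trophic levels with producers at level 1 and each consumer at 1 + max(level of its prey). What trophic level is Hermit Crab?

Rockweed is a producer → level 1.
Limpet eats Rockweed (level 1); other prey at levels: Encrusting Algae 1, Sea Lettuce 1 → level 2.
Hermit Crab eats Limpet (level 2); other prey at levels: Periwinkle 2 → level 3.

Trophic level 3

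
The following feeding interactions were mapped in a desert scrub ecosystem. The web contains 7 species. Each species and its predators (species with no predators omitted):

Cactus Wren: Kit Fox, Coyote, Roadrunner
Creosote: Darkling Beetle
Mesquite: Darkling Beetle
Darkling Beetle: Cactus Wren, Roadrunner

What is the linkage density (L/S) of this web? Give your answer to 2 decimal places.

L/S = 1.00

There are L = 7 links among S = 7 species.
L/S = 7/7 = 1.0000 ≈ 1.00.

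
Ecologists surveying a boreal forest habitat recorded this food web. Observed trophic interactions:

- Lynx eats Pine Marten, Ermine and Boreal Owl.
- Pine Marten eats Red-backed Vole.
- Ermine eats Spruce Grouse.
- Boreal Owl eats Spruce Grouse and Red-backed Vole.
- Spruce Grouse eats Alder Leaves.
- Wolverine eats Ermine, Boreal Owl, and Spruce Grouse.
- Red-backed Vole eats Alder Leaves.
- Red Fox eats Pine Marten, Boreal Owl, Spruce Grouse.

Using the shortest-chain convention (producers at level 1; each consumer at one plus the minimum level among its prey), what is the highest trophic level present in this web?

Producers (level 1): Alder Leaves.
Following each consumer down to its lowest-level prey: Alder Leaves → Red-backed Vole → Pine Marten → Lynx (levels 1 through 4).
All prey of Lynx (Pine Marten 3, Ermine 3, Boreal Owl 3) are at level 3 or above, so Lynx is at level 1 + 3 = 4.
Every consumer has at least one prey at level 3 or below, so none exceeds level 4.

4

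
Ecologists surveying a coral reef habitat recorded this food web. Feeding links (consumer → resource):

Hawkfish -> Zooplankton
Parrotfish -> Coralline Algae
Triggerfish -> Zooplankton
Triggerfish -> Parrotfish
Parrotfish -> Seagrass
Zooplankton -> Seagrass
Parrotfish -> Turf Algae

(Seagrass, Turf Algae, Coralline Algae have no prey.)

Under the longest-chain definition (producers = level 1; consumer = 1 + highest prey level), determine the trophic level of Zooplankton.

Trophic level 2

Seagrass is a producer → level 1.
Zooplankton eats Seagrass → level 2.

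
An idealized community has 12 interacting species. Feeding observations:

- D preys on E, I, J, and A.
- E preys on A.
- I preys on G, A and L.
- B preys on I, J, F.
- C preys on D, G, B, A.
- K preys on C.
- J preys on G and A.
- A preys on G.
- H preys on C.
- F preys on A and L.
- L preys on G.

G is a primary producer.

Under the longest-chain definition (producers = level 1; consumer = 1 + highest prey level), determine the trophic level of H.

G is a producer → level 1.
A eats G → level 2.
I eats A (level 2); other prey at levels: G 1, L 2 → level 3.
D eats I (level 3); other prey at levels: A 2, J 3, E 3 → level 4.
C eats D (level 4); other prey at levels: G 1, A 2, B 4 → level 5.
H eats C → level 6.

Trophic level 6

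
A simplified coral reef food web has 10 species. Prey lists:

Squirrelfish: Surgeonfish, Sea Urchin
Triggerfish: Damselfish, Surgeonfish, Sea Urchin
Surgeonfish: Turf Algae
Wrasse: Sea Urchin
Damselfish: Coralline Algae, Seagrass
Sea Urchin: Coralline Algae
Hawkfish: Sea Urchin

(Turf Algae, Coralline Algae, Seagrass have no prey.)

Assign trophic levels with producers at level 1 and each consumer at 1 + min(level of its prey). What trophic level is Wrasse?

Trophic level 3

Coralline Algae is a producer → level 1.
Sea Urchin eats Coralline Algae → level 2.
Wrasse eats Sea Urchin → level 3.
No prey of Wrasse is below level 2, so 3 is the minimum.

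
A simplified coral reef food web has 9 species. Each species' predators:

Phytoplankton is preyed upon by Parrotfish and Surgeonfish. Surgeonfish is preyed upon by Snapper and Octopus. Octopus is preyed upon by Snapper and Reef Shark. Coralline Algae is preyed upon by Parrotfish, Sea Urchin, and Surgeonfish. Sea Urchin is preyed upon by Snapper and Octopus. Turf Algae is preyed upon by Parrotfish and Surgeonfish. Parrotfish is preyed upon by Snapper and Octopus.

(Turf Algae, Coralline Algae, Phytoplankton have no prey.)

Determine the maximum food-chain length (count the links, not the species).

3 links

One longest chain: Coralline Algae → Sea Urchin → Octopus → Reef Shark.
It has 4 species and 3 links.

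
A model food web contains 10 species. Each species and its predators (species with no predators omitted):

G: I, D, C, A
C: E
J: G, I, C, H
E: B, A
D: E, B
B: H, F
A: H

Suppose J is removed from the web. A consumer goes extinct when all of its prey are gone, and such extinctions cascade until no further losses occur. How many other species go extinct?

Remove J.
Round 1: G (all prey gone) → extinct.
Round 2: I (all prey gone), D (all prey gone), C (all prey gone) → extinct.
Round 3: E (all prey gone) → extinct.
Round 4: B (all prey gone), A (all prey gone) → extinct.
Round 5: H (all prey gone), F (all prey gone) → extinct.
No further losses. Total secondary extinctions: 9.

9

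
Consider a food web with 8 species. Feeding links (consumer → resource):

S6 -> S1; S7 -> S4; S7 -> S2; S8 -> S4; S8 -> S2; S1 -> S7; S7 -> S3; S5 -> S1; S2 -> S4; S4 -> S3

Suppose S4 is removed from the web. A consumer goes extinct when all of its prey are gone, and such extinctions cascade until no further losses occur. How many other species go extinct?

2

Remove S4.
Round 1: S2 (all prey gone) → extinct.
Round 2: S8 (all prey gone) → extinct.
No further losses. Total secondary extinctions: 2.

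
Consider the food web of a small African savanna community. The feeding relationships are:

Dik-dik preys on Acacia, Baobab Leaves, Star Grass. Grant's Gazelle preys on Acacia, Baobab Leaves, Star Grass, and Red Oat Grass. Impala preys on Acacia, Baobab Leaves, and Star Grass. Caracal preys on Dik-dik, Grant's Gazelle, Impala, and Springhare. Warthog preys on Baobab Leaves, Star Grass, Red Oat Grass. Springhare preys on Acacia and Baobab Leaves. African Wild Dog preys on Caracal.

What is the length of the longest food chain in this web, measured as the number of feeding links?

One longest chain: Baobab Leaves → Springhare → Caracal → African Wild Dog.
It has 4 species and 3 links.

3 links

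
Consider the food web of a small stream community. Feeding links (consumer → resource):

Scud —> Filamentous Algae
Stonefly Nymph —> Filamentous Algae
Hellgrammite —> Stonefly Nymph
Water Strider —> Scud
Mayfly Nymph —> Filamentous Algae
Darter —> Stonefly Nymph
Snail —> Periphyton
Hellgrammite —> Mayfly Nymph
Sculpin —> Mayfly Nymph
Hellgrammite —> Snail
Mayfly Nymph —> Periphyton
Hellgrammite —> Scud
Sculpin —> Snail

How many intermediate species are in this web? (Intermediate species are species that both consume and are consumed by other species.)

4

Intermediate species (has both prey and predators): Mayfly Nymph, Stonefly Nymph, Snail, Scud.
Count: 4.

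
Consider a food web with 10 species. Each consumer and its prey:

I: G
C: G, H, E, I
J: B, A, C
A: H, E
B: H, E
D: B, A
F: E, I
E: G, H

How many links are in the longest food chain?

3 links

One longest chain: G → E → B → J.
It has 4 species and 3 links.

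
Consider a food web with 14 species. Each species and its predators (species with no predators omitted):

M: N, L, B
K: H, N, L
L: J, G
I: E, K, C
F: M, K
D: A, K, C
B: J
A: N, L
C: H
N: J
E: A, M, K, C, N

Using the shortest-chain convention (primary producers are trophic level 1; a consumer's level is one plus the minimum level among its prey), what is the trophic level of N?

Trophic level 3

I is a producer → level 1.
E eats I → level 2.
N eats E → level 3.
No prey of N is below level 2, so 3 is the minimum.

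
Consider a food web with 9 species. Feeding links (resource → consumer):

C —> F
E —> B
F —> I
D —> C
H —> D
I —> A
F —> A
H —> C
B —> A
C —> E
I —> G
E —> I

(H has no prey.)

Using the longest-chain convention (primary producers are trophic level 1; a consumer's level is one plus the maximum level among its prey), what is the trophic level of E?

H is a producer → level 1.
D eats H → level 2.
C eats D (level 2); other prey at levels: H 1 → level 3.
E eats C → level 4.

Trophic level 4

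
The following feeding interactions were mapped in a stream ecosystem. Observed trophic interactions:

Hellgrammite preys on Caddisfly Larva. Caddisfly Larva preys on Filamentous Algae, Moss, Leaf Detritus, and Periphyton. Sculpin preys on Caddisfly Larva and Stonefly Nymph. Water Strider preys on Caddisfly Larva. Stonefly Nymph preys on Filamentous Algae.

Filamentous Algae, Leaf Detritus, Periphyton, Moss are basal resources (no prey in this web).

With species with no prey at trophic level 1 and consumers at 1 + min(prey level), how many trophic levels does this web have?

3

Basal resources (level 1): Filamentous Algae, Leaf Detritus, Periphyton, Moss.
Following each consumer down to its lowest-level prey: Filamentous Algae → Caddisfly Larva → Water Strider (levels 1 through 3).
All prey of Water Strider (Caddisfly Larva 2) are at level 2 or above, so Water Strider is at level 1 + 2 = 3.
Every consumer has at least one prey at level 2 or below, so none exceeds level 3.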